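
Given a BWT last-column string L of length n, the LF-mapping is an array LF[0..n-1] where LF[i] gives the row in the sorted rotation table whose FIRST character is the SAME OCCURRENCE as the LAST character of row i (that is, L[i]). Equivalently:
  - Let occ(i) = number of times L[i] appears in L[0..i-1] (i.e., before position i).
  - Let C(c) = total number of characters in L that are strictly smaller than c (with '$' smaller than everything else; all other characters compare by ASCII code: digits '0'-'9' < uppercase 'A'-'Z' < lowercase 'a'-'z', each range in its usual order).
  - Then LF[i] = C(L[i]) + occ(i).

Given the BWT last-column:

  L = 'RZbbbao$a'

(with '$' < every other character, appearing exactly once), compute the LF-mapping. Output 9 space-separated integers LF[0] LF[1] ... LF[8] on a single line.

Answer: 1 2 5 6 7 3 8 0 4

Derivation:
Char counts: '$':1, 'R':1, 'Z':1, 'a':2, 'b':3, 'o':1
C (first-col start): C('$')=0, C('R')=1, C('Z')=2, C('a')=3, C('b')=5, C('o')=8
L[0]='R': occ=0, LF[0]=C('R')+0=1+0=1
L[1]='Z': occ=0, LF[1]=C('Z')+0=2+0=2
L[2]='b': occ=0, LF[2]=C('b')+0=5+0=5
L[3]='b': occ=1, LF[3]=C('b')+1=5+1=6
L[4]='b': occ=2, LF[4]=C('b')+2=5+2=7
L[5]='a': occ=0, LF[5]=C('a')+0=3+0=3
L[6]='o': occ=0, LF[6]=C('o')+0=8+0=8
L[7]='$': occ=0, LF[7]=C('$')+0=0+0=0
L[8]='a': occ=1, LF[8]=C('a')+1=3+1=4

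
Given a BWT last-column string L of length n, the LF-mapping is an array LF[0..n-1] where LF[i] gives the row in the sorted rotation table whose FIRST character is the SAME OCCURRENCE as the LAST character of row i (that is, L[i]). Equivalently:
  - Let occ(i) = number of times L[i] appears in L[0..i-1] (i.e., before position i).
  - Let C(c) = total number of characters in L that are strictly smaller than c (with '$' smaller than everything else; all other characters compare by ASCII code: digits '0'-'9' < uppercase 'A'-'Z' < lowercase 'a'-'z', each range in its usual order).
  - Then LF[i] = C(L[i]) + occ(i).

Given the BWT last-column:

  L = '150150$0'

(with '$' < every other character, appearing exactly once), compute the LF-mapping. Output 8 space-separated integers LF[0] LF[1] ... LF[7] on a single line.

Char counts: '$':1, '0':3, '1':2, '5':2
C (first-col start): C('$')=0, C('0')=1, C('1')=4, C('5')=6
L[0]='1': occ=0, LF[0]=C('1')+0=4+0=4
L[1]='5': occ=0, LF[1]=C('5')+0=6+0=6
L[2]='0': occ=0, LF[2]=C('0')+0=1+0=1
L[3]='1': occ=1, LF[3]=C('1')+1=4+1=5
L[4]='5': occ=1, LF[4]=C('5')+1=6+1=7
L[5]='0': occ=1, LF[5]=C('0')+1=1+1=2
L[6]='$': occ=0, LF[6]=C('$')+0=0+0=0
L[7]='0': occ=2, LF[7]=C('0')+2=1+2=3

Answer: 4 6 1 5 7 2 0 3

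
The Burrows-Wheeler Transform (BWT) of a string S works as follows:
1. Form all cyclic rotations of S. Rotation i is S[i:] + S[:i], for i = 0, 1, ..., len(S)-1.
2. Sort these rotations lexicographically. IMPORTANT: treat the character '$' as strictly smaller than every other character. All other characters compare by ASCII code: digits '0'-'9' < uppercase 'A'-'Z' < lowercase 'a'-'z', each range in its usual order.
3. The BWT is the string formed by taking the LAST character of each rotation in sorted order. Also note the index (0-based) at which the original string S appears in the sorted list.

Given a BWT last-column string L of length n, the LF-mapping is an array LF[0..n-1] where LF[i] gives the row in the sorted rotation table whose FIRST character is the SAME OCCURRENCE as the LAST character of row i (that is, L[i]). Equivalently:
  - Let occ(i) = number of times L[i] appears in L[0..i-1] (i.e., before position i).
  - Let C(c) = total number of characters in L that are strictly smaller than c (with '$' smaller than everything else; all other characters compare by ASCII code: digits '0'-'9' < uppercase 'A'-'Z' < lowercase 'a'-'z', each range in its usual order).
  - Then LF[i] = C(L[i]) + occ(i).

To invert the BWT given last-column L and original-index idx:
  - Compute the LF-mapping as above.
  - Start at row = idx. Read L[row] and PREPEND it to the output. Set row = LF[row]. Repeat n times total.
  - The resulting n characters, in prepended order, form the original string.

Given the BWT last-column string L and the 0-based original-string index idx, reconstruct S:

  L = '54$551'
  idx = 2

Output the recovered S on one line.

Answer: 41555$

Derivation:
LF mapping: 3 2 0 4 5 1
Walk LF starting at row 2, prepending L[row]:
  step 1: row=2, L[2]='$', prepend. Next row=LF[2]=0
  step 2: row=0, L[0]='5', prepend. Next row=LF[0]=3
  step 3: row=3, L[3]='5', prepend. Next row=LF[3]=4
  step 4: row=4, L[4]='5', prepend. Next row=LF[4]=5
  step 5: row=5, L[5]='1', prepend. Next row=LF[5]=1
  step 6: row=1, L[1]='4', prepend. Next row=LF[1]=2
Reversed output: 41555$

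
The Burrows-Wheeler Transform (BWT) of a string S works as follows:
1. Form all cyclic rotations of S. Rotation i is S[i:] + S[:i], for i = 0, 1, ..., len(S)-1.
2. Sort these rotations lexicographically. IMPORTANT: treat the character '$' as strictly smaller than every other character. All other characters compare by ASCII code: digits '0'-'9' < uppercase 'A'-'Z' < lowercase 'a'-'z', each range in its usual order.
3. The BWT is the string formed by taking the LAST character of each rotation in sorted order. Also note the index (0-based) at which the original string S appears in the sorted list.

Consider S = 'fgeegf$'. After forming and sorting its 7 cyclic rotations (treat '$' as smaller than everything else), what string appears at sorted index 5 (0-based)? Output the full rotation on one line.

All 7 rotations (rotation i = S[i:]+S[:i]):
  rot[0] = fgeegf$
  rot[1] = geegf$f
  rot[2] = eegf$fg
  rot[3] = egf$fge
  rot[4] = gf$fgee
  rot[5] = f$fgeeg
  rot[6] = $fgeegf
Sorted (with $ < everything):
  sorted[0] = $fgeegf
  sorted[1] = eegf$fg
  sorted[2] = egf$fge
  sorted[3] = f$fgeeg
  sorted[4] = fgeegf$
  sorted[5] = geegf$f
  sorted[6] = gf$fgee
sorted[5] = geegf$f

Answer: geegf$f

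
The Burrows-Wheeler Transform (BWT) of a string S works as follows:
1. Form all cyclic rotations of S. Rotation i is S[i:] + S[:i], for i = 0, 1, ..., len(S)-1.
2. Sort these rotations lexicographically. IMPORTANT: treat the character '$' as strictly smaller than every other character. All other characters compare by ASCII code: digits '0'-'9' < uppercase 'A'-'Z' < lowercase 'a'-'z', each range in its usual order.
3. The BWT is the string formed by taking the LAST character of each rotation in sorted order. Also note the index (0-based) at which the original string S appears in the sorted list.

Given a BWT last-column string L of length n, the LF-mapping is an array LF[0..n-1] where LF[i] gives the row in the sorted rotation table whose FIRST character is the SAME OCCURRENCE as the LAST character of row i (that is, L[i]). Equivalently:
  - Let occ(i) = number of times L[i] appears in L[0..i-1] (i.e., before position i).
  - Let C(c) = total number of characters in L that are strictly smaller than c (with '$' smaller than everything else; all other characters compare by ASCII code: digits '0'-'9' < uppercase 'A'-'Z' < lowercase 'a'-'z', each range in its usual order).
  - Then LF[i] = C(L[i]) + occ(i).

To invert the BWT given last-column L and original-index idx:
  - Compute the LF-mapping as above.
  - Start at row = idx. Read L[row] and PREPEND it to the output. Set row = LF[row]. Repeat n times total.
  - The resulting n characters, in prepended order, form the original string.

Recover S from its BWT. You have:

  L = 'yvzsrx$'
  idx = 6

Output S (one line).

Answer: zsvrxy$

Derivation:
LF mapping: 5 3 6 2 1 4 0
Walk LF starting at row 6, prepending L[row]:
  step 1: row=6, L[6]='$', prepend. Next row=LF[6]=0
  step 2: row=0, L[0]='y', prepend. Next row=LF[0]=5
  step 3: row=5, L[5]='x', prepend. Next row=LF[5]=4
  step 4: row=4, L[4]='r', prepend. Next row=LF[4]=1
  step 5: row=1, L[1]='v', prepend. Next row=LF[1]=3
  step 6: row=3, L[3]='s', prepend. Next row=LF[3]=2
  step 7: row=2, L[2]='z', prepend. Next row=LF[2]=6
Reversed output: zsvrxy$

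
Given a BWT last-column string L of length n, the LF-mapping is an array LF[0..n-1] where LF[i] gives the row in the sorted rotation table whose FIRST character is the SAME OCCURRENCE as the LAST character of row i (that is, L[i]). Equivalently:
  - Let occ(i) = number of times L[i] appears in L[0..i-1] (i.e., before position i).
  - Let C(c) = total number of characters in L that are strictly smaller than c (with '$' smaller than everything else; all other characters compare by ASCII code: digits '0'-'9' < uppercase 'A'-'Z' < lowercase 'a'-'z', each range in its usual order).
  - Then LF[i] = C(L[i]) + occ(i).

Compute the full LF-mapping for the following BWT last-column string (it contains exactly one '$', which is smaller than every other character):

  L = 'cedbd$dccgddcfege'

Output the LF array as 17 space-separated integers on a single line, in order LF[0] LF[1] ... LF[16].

Char counts: '$':1, 'b':1, 'c':4, 'd':5, 'e':3, 'f':1, 'g':2
C (first-col start): C('$')=0, C('b')=1, C('c')=2, C('d')=6, C('e')=11, C('f')=14, C('g')=15
L[0]='c': occ=0, LF[0]=C('c')+0=2+0=2
L[1]='e': occ=0, LF[1]=C('e')+0=11+0=11
L[2]='d': occ=0, LF[2]=C('d')+0=6+0=6
L[3]='b': occ=0, LF[3]=C('b')+0=1+0=1
L[4]='d': occ=1, LF[4]=C('d')+1=6+1=7
L[5]='$': occ=0, LF[5]=C('$')+0=0+0=0
L[6]='d': occ=2, LF[6]=C('d')+2=6+2=8
L[7]='c': occ=1, LF[7]=C('c')+1=2+1=3
L[8]='c': occ=2, LF[8]=C('c')+2=2+2=4
L[9]='g': occ=0, LF[9]=C('g')+0=15+0=15
L[10]='d': occ=3, LF[10]=C('d')+3=6+3=9
L[11]='d': occ=4, LF[11]=C('d')+4=6+4=10
L[12]='c': occ=3, LF[12]=C('c')+3=2+3=5
L[13]='f': occ=0, LF[13]=C('f')+0=14+0=14
L[14]='e': occ=1, LF[14]=C('e')+1=11+1=12
L[15]='g': occ=1, LF[15]=C('g')+1=15+1=16
L[16]='e': occ=2, LF[16]=C('e')+2=11+2=13

Answer: 2 11 6 1 7 0 8 3 4 15 9 10 5 14 12 16 13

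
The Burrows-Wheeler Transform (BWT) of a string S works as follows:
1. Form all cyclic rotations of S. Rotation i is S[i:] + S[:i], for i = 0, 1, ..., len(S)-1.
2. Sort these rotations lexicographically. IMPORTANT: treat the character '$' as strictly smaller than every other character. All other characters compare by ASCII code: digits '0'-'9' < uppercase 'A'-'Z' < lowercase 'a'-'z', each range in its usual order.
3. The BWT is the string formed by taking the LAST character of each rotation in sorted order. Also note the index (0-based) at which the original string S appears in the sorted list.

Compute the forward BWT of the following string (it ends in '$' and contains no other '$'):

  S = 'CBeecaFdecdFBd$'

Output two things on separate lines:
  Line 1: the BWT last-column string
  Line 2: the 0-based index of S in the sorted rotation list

All 15 rotations (rotation i = S[i:]+S[:i]):
  rot[0] = CBeecaFdecdFBd$
  rot[1] = BeecaFdecdFBd$C
  rot[2] = eecaFdecdFBd$CB
  rot[3] = ecaFdecdFBd$CBe
  rot[4] = caFdecdFBd$CBee
  rot[5] = aFdecdFBd$CBeec
  rot[6] = FdecdFBd$CBeeca
  rot[7] = decdFBd$CBeecaF
  rot[8] = ecdFBd$CBeecaFd
  rot[9] = cdFBd$CBeecaFde
  rot[10] = dFBd$CBeecaFdec
  rot[11] = FBd$CBeecaFdecd
  rot[12] = Bd$CBeecaFdecdF
  rot[13] = d$CBeecaFdecdFB
  rot[14] = $CBeecaFdecdFBd
Sorted (with $ < everything):
  sorted[0] = $CBeecaFdecdFBd  (last char: 'd')
  sorted[1] = Bd$CBeecaFdecdF  (last char: 'F')
  sorted[2] = BeecaFdecdFBd$C  (last char: 'C')
  sorted[3] = CBeecaFdecdFBd$  (last char: '$')
  sorted[4] = FBd$CBeecaFdecd  (last char: 'd')
  sorted[5] = FdecdFBd$CBeeca  (last char: 'a')
  sorted[6] = aFdecdFBd$CBeec  (last char: 'c')
  sorted[7] = caFdecdFBd$CBee  (last char: 'e')
  sorted[8] = cdFBd$CBeecaFde  (last char: 'e')
  sorted[9] = d$CBeecaFdecdFB  (last char: 'B')
  sorted[10] = dFBd$CBeecaFdec  (last char: 'c')
  sorted[11] = decdFBd$CBeecaF  (last char: 'F')
  sorted[12] = ecaFdecdFBd$CBe  (last char: 'e')
  sorted[13] = ecdFBd$CBeecaFd  (last char: 'd')
  sorted[14] = eecaFdecdFBd$CB  (last char: 'B')
Last column: dFC$daceeBcFedB
Original string S is at sorted index 3

Answer: dFC$daceeBcFedB
3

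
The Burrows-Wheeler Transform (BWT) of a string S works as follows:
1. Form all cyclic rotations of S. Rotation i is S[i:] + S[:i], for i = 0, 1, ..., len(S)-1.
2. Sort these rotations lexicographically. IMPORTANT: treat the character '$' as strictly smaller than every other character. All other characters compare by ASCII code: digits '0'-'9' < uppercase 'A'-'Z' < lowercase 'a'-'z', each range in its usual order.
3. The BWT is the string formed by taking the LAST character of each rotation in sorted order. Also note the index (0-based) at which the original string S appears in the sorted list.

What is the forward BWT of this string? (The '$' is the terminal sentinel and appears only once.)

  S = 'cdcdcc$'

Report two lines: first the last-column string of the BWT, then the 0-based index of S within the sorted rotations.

Answer: ccdd$cc
4

Derivation:
All 7 rotations (rotation i = S[i:]+S[:i]):
  rot[0] = cdcdcc$
  rot[1] = dcdcc$c
  rot[2] = cdcc$cd
  rot[3] = dcc$cdc
  rot[4] = cc$cdcd
  rot[5] = c$cdcdc
  rot[6] = $cdcdcc
Sorted (with $ < everything):
  sorted[0] = $cdcdcc  (last char: 'c')
  sorted[1] = c$cdcdc  (last char: 'c')
  sorted[2] = cc$cdcd  (last char: 'd')
  sorted[3] = cdcc$cd  (last char: 'd')
  sorted[4] = cdcdcc$  (last char: '$')
  sorted[5] = dcc$cdc  (last char: 'c')
  sorted[6] = dcdcc$c  (last char: 'c')
Last column: ccdd$cc
Original string S is at sorted index 4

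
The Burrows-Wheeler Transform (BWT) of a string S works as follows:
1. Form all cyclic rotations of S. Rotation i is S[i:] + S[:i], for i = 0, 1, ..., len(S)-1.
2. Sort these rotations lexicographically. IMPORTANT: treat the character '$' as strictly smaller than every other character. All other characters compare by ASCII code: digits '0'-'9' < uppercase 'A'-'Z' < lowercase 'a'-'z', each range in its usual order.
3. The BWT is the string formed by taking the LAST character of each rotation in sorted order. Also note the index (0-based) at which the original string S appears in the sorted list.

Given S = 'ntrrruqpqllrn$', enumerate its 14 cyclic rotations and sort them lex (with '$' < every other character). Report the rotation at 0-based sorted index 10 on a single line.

All 14 rotations (rotation i = S[i:]+S[:i]):
  rot[0] = ntrrruqpqllrn$
  rot[1] = trrruqpqllrn$n
  rot[2] = rrruqpqllrn$nt
  rot[3] = rruqpqllrn$ntr
  rot[4] = ruqpqllrn$ntrr
  rot[5] = uqpqllrn$ntrrr
  rot[6] = qpqllrn$ntrrru
  rot[7] = pqllrn$ntrrruq
  rot[8] = qllrn$ntrrruqp
  rot[9] = llrn$ntrrruqpq
  rot[10] = lrn$ntrrruqpql
  rot[11] = rn$ntrrruqpqll
  rot[12] = n$ntrrruqpqllr
  rot[13] = $ntrrruqpqllrn
Sorted (with $ < everything):
  sorted[0] = $ntrrruqpqllrn
  sorted[1] = llrn$ntrrruqpq
  sorted[2] = lrn$ntrrruqpql
  sorted[3] = n$ntrrruqpqllr
  sorted[4] = ntrrruqpqllrn$
  sorted[5] = pqllrn$ntrrruq
  sorted[6] = qllrn$ntrrruqp
  sorted[7] = qpqllrn$ntrrru
  sorted[8] = rn$ntrrruqpqll
  sorted[9] = rrruqpqllrn$nt
  sorted[10] = rruqpqllrn$ntr
  sorted[11] = ruqpqllrn$ntrr
  sorted[12] = trrruqpqllrn$n
  sorted[13] = uqpqllrn$ntrrr
sorted[10] = rruqpqllrn$ntr

Answer: rruqpqllrn$ntr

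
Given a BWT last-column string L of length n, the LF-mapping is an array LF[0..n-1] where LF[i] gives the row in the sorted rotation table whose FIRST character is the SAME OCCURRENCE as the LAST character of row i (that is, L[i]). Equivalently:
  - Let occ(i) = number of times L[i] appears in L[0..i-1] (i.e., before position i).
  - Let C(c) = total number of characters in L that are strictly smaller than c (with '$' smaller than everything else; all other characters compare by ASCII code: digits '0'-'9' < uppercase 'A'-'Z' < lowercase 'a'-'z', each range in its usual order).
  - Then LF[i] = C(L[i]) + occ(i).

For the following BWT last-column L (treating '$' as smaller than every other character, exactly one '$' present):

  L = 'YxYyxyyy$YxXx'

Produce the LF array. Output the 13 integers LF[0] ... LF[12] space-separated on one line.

Char counts: '$':1, 'X':1, 'Y':3, 'x':4, 'y':4
C (first-col start): C('$')=0, C('X')=1, C('Y')=2, C('x')=5, C('y')=9
L[0]='Y': occ=0, LF[0]=C('Y')+0=2+0=2
L[1]='x': occ=0, LF[1]=C('x')+0=5+0=5
L[2]='Y': occ=1, LF[2]=C('Y')+1=2+1=3
L[3]='y': occ=0, LF[3]=C('y')+0=9+0=9
L[4]='x': occ=1, LF[4]=C('x')+1=5+1=6
L[5]='y': occ=1, LF[5]=C('y')+1=9+1=10
L[6]='y': occ=2, LF[6]=C('y')+2=9+2=11
L[7]='y': occ=3, LF[7]=C('y')+3=9+3=12
L[8]='$': occ=0, LF[8]=C('$')+0=0+0=0
L[9]='Y': occ=2, LF[9]=C('Y')+2=2+2=4
L[10]='x': occ=2, LF[10]=C('x')+2=5+2=7
L[11]='X': occ=0, LF[11]=C('X')+0=1+0=1
L[12]='x': occ=3, LF[12]=C('x')+3=5+3=8

Answer: 2 5 3 9 6 10 11 12 0 4 7 1 8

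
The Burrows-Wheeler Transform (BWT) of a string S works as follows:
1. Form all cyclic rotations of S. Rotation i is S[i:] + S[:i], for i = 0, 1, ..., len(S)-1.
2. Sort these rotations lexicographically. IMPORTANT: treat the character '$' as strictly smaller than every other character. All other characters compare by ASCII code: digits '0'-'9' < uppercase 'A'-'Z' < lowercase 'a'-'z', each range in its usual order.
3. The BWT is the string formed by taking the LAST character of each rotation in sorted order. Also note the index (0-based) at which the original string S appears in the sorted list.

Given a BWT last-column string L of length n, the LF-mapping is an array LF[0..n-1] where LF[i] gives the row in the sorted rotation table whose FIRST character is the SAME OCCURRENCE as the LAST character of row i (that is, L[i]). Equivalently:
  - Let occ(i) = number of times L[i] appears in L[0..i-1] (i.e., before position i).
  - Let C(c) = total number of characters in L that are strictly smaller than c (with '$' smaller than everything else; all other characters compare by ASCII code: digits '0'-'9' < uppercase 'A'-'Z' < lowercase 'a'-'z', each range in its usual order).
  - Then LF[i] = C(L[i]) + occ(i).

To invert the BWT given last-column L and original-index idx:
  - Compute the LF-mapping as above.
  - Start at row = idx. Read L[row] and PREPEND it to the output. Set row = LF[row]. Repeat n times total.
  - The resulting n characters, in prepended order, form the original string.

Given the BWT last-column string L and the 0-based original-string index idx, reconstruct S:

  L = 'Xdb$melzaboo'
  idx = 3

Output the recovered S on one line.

LF mapping: 1 5 3 0 8 6 7 11 2 4 9 10
Walk LF starting at row 3, prepending L[row]:
  step 1: row=3, L[3]='$', prepend. Next row=LF[3]=0
  step 2: row=0, L[0]='X', prepend. Next row=LF[0]=1
  step 3: row=1, L[1]='d', prepend. Next row=LF[1]=5
  step 4: row=5, L[5]='e', prepend. Next row=LF[5]=6
  step 5: row=6, L[6]='l', prepend. Next row=LF[6]=7
  step 6: row=7, L[7]='z', prepend. Next row=LF[7]=11
  step 7: row=11, L[11]='o', prepend. Next row=LF[11]=10
  step 8: row=10, L[10]='o', prepend. Next row=LF[10]=9
  step 9: row=9, L[9]='b', prepend. Next row=LF[9]=4
  step 10: row=4, L[4]='m', prepend. Next row=LF[4]=8
  step 11: row=8, L[8]='a', prepend. Next row=LF[8]=2
  step 12: row=2, L[2]='b', prepend. Next row=LF[2]=3
Reversed output: bamboozledX$

Answer: bamboozledX$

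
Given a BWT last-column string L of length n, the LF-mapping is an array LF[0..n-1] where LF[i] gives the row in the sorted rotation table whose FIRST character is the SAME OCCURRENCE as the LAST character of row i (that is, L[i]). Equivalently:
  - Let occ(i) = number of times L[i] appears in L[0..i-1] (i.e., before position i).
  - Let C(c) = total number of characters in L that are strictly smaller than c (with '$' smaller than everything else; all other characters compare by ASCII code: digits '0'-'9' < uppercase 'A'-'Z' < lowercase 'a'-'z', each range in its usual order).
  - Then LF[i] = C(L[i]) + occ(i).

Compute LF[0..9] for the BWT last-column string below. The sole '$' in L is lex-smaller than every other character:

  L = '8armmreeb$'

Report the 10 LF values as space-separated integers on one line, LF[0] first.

Char counts: '$':1, '8':1, 'a':1, 'b':1, 'e':2, 'm':2, 'r':2
C (first-col start): C('$')=0, C('8')=1, C('a')=2, C('b')=3, C('e')=4, C('m')=6, C('r')=8
L[0]='8': occ=0, LF[0]=C('8')+0=1+0=1
L[1]='a': occ=0, LF[1]=C('a')+0=2+0=2
L[2]='r': occ=0, LF[2]=C('r')+0=8+0=8
L[3]='m': occ=0, LF[3]=C('m')+0=6+0=6
L[4]='m': occ=1, LF[4]=C('m')+1=6+1=7
L[5]='r': occ=1, LF[5]=C('r')+1=8+1=9
L[6]='e': occ=0, LF[6]=C('e')+0=4+0=4
L[7]='e': occ=1, LF[7]=C('e')+1=4+1=5
L[8]='b': occ=0, LF[8]=C('b')+0=3+0=3
L[9]='$': occ=0, LF[9]=C('$')+0=0+0=0

Answer: 1 2 8 6 7 9 4 5 3 0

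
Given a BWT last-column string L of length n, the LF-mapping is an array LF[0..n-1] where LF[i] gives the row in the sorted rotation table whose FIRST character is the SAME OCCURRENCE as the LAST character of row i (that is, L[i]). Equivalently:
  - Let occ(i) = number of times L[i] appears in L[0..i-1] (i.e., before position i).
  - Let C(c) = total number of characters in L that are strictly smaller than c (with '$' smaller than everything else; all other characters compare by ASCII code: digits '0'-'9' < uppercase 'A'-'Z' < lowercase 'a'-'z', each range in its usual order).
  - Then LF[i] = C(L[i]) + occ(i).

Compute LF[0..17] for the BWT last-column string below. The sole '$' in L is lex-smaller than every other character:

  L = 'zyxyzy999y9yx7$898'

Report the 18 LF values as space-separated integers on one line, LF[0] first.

Answer: 16 11 9 12 17 13 4 5 6 14 7 15 10 1 0 2 8 3

Derivation:
Char counts: '$':1, '7':1, '8':2, '9':5, 'x':2, 'y':5, 'z':2
C (first-col start): C('$')=0, C('7')=1, C('8')=2, C('9')=4, C('x')=9, C('y')=11, C('z')=16
L[0]='z': occ=0, LF[0]=C('z')+0=16+0=16
L[1]='y': occ=0, LF[1]=C('y')+0=11+0=11
L[2]='x': occ=0, LF[2]=C('x')+0=9+0=9
L[3]='y': occ=1, LF[3]=C('y')+1=11+1=12
L[4]='z': occ=1, LF[4]=C('z')+1=16+1=17
L[5]='y': occ=2, LF[5]=C('y')+2=11+2=13
L[6]='9': occ=0, LF[6]=C('9')+0=4+0=4
L[7]='9': occ=1, LF[7]=C('9')+1=4+1=5
L[8]='9': occ=2, LF[8]=C('9')+2=4+2=6
L[9]='y': occ=3, LF[9]=C('y')+3=11+3=14
L[10]='9': occ=3, LF[10]=C('9')+3=4+3=7
L[11]='y': occ=4, LF[11]=C('y')+4=11+4=15
L[12]='x': occ=1, LF[12]=C('x')+1=9+1=10
L[13]='7': occ=0, LF[13]=C('7')+0=1+0=1
L[14]='$': occ=0, LF[14]=C('$')+0=0+0=0
L[15]='8': occ=0, LF[15]=C('8')+0=2+0=2
L[16]='9': occ=4, LF[16]=C('9')+4=4+4=8
L[17]='8': occ=1, LF[17]=C('8')+1=2+1=3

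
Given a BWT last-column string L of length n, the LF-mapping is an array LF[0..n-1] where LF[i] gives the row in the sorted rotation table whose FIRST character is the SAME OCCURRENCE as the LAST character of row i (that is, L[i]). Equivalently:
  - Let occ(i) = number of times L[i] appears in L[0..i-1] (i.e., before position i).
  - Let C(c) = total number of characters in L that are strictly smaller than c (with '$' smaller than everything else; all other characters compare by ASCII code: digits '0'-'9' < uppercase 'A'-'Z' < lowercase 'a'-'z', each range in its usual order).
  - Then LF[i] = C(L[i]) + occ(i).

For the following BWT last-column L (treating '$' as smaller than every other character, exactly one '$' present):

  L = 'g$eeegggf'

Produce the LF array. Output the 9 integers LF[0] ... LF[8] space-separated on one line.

Answer: 5 0 1 2 3 6 7 8 4

Derivation:
Char counts: '$':1, 'e':3, 'f':1, 'g':4
C (first-col start): C('$')=0, C('e')=1, C('f')=4, C('g')=5
L[0]='g': occ=0, LF[0]=C('g')+0=5+0=5
L[1]='$': occ=0, LF[1]=C('$')+0=0+0=0
L[2]='e': occ=0, LF[2]=C('e')+0=1+0=1
L[3]='e': occ=1, LF[3]=C('e')+1=1+1=2
L[4]='e': occ=2, LF[4]=C('e')+2=1+2=3
L[5]='g': occ=1, LF[5]=C('g')+1=5+1=6
L[6]='g': occ=2, LF[6]=C('g')+2=5+2=7
L[7]='g': occ=3, LF[7]=C('g')+3=5+3=8
L[8]='f': occ=0, LF[8]=C('f')+0=4+0=4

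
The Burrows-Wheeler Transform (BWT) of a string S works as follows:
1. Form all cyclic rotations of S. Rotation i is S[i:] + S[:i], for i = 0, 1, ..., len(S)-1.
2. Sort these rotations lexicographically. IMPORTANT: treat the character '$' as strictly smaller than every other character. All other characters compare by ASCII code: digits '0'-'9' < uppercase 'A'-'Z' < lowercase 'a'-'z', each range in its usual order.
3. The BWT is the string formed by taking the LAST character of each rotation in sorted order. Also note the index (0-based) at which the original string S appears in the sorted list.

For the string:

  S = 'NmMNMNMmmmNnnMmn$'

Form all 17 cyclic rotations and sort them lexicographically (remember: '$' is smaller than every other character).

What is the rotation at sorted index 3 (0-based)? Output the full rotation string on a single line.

All 17 rotations (rotation i = S[i:]+S[:i]):
  rot[0] = NmMNMNMmmmNnnMmn$
  rot[1] = mMNMNMmmmNnnMmn$N
  rot[2] = MNMNMmmmNnnMmn$Nm
  rot[3] = NMNMmmmNnnMmn$NmM
  rot[4] = MNMmmmNnnMmn$NmMN
  rot[5] = NMmmmNnnMmn$NmMNM
  rot[6] = MmmmNnnMmn$NmMNMN
  rot[7] = mmmNnnMmn$NmMNMNM
  rot[8] = mmNnnMmn$NmMNMNMm
  rot[9] = mNnnMmn$NmMNMNMmm
  rot[10] = NnnMmn$NmMNMNMmmm
  rot[11] = nnMmn$NmMNMNMmmmN
  rot[12] = nMmn$NmMNMNMmmmNn
  rot[13] = Mmn$NmMNMNMmmmNnn
  rot[14] = mn$NmMNMNMmmmNnnM
  rot[15] = n$NmMNMNMmmmNnnMm
  rot[16] = $NmMNMNMmmmNnnMmn
Sorted (with $ < everything):
  sorted[0] = $NmMNMNMmmmNnnMmn
  sorted[1] = MNMNMmmmNnnMmn$Nm
  sorted[2] = MNMmmmNnnMmn$NmMN
  sorted[3] = MmmmNnnMmn$NmMNMN
  sorted[4] = Mmn$NmMNMNMmmmNnn
  sorted[5] = NMNMmmmNnnMmn$NmM
  sorted[6] = NMmmmNnnMmn$NmMNM
  sorted[7] = NmMNMNMmmmNnnMmn$
  sorted[8] = NnnMmn$NmMNMNMmmm
  sorted[9] = mMNMNMmmmNnnMmn$N
  sorted[10] = mNnnMmn$NmMNMNMmm
  sorted[11] = mmNnnMmn$NmMNMNMm
  sorted[12] = mmmNnnMmn$NmMNMNM
  sorted[13] = mn$NmMNMNMmmmNnnM
  sorted[14] = n$NmMNMNMmmmNnnMm
  sorted[15] = nMmn$NmMNMNMmmmNn
  sorted[16] = nnMmn$NmMNMNMmmmN
sorted[3] = MmmmNnnMmn$NmMNMN

Answer: MmmmNnnMmn$NmMNMN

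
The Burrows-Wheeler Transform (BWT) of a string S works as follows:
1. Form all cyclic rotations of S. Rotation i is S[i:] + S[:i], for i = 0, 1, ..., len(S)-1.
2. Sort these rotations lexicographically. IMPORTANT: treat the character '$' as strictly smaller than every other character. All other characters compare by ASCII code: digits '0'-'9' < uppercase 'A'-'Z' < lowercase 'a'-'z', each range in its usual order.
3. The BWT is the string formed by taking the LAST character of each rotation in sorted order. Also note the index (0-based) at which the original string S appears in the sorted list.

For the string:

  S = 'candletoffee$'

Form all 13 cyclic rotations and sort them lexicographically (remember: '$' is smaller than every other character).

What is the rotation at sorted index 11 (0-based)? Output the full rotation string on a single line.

Answer: offee$candlet

Derivation:
All 13 rotations (rotation i = S[i:]+S[:i]):
  rot[0] = candletoffee$
  rot[1] = andletoffee$c
  rot[2] = ndletoffee$ca
  rot[3] = dletoffee$can
  rot[4] = letoffee$cand
  rot[5] = etoffee$candl
  rot[6] = toffee$candle
  rot[7] = offee$candlet
  rot[8] = ffee$candleto
  rot[9] = fee$candletof
  rot[10] = ee$candletoff
  rot[11] = e$candletoffe
  rot[12] = $candletoffee
Sorted (with $ < everything):
  sorted[0] = $candletoffee
  sorted[1] = andletoffee$c
  sorted[2] = candletoffee$
  sorted[3] = dletoffee$can
  sorted[4] = e$candletoffe
  sorted[5] = ee$candletoff
  sorted[6] = etoffee$candl
  sorted[7] = fee$candletof
  sorted[8] = ffee$candleto
  sorted[9] = letoffee$cand
  sorted[10] = ndletoffee$ca
  sorted[11] = offee$candlet
  sorted[12] = toffee$candle
sorted[11] = offee$candlet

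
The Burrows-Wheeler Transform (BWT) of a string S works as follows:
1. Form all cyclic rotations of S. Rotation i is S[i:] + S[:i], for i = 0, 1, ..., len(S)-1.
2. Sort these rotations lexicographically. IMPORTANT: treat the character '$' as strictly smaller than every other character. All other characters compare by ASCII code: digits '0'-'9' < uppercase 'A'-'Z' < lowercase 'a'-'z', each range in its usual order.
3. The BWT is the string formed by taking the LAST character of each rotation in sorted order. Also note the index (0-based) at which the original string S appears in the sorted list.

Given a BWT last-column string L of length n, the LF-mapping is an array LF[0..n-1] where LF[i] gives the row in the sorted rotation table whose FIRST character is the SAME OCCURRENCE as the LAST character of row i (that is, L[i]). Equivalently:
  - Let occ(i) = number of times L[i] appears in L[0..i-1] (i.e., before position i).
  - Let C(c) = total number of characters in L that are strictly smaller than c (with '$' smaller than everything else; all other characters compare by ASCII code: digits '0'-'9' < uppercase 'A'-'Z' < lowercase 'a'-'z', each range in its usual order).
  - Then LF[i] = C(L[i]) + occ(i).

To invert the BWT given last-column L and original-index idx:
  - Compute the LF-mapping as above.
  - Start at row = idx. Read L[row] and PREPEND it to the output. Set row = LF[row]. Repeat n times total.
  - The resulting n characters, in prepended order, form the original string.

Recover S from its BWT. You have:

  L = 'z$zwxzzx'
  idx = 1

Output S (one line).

LF mapping: 4 0 5 1 2 6 7 3
Walk LF starting at row 1, prepending L[row]:
  step 1: row=1, L[1]='$', prepend. Next row=LF[1]=0
  step 2: row=0, L[0]='z', prepend. Next row=LF[0]=4
  step 3: row=4, L[4]='x', prepend. Next row=LF[4]=2
  step 4: row=2, L[2]='z', prepend. Next row=LF[2]=5
  step 5: row=5, L[5]='z', prepend. Next row=LF[5]=6
  step 6: row=6, L[6]='z', prepend. Next row=LF[6]=7
  step 7: row=7, L[7]='x', prepend. Next row=LF[7]=3
  step 8: row=3, L[3]='w', prepend. Next row=LF[3]=1
Reversed output: wxzzzxz$

Answer: wxzzzxz$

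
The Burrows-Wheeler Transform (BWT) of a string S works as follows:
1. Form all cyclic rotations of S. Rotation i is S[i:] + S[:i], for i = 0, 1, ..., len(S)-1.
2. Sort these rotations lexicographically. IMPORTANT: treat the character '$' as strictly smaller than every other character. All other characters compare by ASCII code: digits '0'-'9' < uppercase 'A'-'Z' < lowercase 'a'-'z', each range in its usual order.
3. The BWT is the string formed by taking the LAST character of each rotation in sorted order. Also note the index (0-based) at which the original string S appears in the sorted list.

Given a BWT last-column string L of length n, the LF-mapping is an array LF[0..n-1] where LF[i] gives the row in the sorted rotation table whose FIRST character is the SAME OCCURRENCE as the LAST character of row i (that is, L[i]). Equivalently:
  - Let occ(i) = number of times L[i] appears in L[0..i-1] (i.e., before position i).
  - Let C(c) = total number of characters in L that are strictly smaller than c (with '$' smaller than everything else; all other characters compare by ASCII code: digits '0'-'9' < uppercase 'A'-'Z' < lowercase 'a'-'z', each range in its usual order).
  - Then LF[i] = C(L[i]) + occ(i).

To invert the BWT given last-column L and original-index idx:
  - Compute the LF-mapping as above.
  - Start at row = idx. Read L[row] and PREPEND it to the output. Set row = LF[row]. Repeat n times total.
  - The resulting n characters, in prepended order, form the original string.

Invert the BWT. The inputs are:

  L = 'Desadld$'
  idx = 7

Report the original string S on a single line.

Answer: saddleD$

Derivation:
LF mapping: 1 5 7 2 3 6 4 0
Walk LF starting at row 7, prepending L[row]:
  step 1: row=7, L[7]='$', prepend. Next row=LF[7]=0
  step 2: row=0, L[0]='D', prepend. Next row=LF[0]=1
  step 3: row=1, L[1]='e', prepend. Next row=LF[1]=5
  step 4: row=5, L[5]='l', prepend. Next row=LF[5]=6
  step 5: row=6, L[6]='d', prepend. Next row=LF[6]=4
  step 6: row=4, L[4]='d', prepend. Next row=LF[4]=3
  step 7: row=3, L[3]='a', prepend. Next row=LF[3]=2
  step 8: row=2, L[2]='s', prepend. Next row=LF[2]=7
Reversed output: saddleD$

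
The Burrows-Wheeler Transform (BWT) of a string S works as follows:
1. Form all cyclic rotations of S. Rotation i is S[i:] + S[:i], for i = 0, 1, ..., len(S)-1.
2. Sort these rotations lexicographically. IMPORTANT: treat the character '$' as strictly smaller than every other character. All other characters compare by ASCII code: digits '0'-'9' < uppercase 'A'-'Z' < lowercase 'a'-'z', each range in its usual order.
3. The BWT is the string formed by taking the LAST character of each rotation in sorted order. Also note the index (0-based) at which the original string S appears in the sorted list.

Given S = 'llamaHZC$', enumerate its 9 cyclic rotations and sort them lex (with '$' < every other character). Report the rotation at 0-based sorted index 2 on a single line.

Answer: HZC$llama

Derivation:
All 9 rotations (rotation i = S[i:]+S[:i]):
  rot[0] = llamaHZC$
  rot[1] = lamaHZC$l
  rot[2] = amaHZC$ll
  rot[3] = maHZC$lla
  rot[4] = aHZC$llam
  rot[5] = HZC$llama
  rot[6] = ZC$llamaH
  rot[7] = C$llamaHZ
  rot[8] = $llamaHZC
Sorted (with $ < everything):
  sorted[0] = $llamaHZC
  sorted[1] = C$llamaHZ
  sorted[2] = HZC$llama
  sorted[3] = ZC$llamaH
  sorted[4] = aHZC$llam
  sorted[5] = amaHZC$ll
  sorted[6] = lamaHZC$l
  sorted[7] = llamaHZC$
  sorted[8] = maHZC$lla
sorted[2] = HZC$llama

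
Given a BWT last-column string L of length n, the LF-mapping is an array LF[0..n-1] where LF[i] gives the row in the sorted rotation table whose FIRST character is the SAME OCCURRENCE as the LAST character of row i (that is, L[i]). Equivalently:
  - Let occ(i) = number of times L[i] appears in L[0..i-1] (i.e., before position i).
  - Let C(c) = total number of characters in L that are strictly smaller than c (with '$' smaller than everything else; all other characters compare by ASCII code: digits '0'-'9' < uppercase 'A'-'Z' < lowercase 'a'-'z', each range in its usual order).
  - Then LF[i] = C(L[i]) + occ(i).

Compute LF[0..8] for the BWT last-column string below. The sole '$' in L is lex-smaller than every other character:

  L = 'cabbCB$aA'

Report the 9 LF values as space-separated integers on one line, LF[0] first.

Char counts: '$':1, 'A':1, 'B':1, 'C':1, 'a':2, 'b':2, 'c':1
C (first-col start): C('$')=0, C('A')=1, C('B')=2, C('C')=3, C('a')=4, C('b')=6, C('c')=8
L[0]='c': occ=0, LF[0]=C('c')+0=8+0=8
L[1]='a': occ=0, LF[1]=C('a')+0=4+0=4
L[2]='b': occ=0, LF[2]=C('b')+0=6+0=6
L[3]='b': occ=1, LF[3]=C('b')+1=6+1=7
L[4]='C': occ=0, LF[4]=C('C')+0=3+0=3
L[5]='B': occ=0, LF[5]=C('B')+0=2+0=2
L[6]='$': occ=0, LF[6]=C('$')+0=0+0=0
L[7]='a': occ=1, LF[7]=C('a')+1=4+1=5
L[8]='A': occ=0, LF[8]=C('A')+0=1+0=1

Answer: 8 4 6 7 3 2 0 5 1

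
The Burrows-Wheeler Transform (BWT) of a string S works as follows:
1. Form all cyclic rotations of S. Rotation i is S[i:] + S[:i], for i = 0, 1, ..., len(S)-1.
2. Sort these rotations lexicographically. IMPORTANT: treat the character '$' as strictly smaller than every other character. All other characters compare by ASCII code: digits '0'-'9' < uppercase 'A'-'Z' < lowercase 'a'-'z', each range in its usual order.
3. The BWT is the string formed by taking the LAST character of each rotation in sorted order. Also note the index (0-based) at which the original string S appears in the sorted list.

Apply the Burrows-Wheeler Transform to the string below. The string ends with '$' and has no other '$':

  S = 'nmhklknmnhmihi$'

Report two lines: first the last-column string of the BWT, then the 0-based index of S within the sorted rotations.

Answer: iimnhmhlknhnm$k
13

Derivation:
All 15 rotations (rotation i = S[i:]+S[:i]):
  rot[0] = nmhklknmnhmihi$
  rot[1] = mhklknmnhmihi$n
  rot[2] = hklknmnhmihi$nm
  rot[3] = klknmnhmihi$nmh
  rot[4] = lknmnhmihi$nmhk
  rot[5] = knmnhmihi$nmhkl
  rot[6] = nmnhmihi$nmhklk
  rot[7] = mnhmihi$nmhklkn
  rot[8] = nhmihi$nmhklknm
  rot[9] = hmihi$nmhklknmn
  rot[10] = mihi$nmhklknmnh
  rot[11] = ihi$nmhklknmnhm
  rot[12] = hi$nmhklknmnhmi
  rot[13] = i$nmhklknmnhmih
  rot[14] = $nmhklknmnhmihi
Sorted (with $ < everything):
  sorted[0] = $nmhklknmnhmihi  (last char: 'i')
  sorted[1] = hi$nmhklknmnhmi  (last char: 'i')
  sorted[2] = hklknmnhmihi$nm  (last char: 'm')
  sorted[3] = hmihi$nmhklknmn  (last char: 'n')
  sorted[4] = i$nmhklknmnhmih  (last char: 'h')
  sorted[5] = ihi$nmhklknmnhm  (last char: 'm')
  sorted[6] = klknmnhmihi$nmh  (last char: 'h')
  sorted[7] = knmnhmihi$nmhkl  (last char: 'l')
  sorted[8] = lknmnhmihi$nmhk  (last char: 'k')
  sorted[9] = mhklknmnhmihi$n  (last char: 'n')
  sorted[10] = mihi$nmhklknmnh  (last char: 'h')
  sorted[11] = mnhmihi$nmhklkn  (last char: 'n')
  sorted[12] = nhmihi$nmhklknm  (last char: 'm')
  sorted[13] = nmhklknmnhmihi$  (last char: '$')
  sorted[14] = nmnhmihi$nmhklk  (last char: 'k')
Last column: iimnhmhlknhnm$k
Original string S is at sorted index 13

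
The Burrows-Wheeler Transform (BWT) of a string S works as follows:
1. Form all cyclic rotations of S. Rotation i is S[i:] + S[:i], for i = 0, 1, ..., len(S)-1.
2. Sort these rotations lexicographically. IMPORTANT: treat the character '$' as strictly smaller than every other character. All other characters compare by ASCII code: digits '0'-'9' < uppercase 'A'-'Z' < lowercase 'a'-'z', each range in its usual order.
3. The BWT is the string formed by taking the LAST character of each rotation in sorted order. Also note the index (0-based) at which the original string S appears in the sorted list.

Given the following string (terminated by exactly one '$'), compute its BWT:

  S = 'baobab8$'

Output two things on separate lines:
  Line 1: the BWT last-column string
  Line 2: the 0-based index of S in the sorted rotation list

Answer: 8bbbao$a
6

Derivation:
All 8 rotations (rotation i = S[i:]+S[:i]):
  rot[0] = baobab8$
  rot[1] = aobab8$b
  rot[2] = obab8$ba
  rot[3] = bab8$bao
  rot[4] = ab8$baob
  rot[5] = b8$baoba
  rot[6] = 8$baobab
  rot[7] = $baobab8
Sorted (with $ < everything):
  sorted[0] = $baobab8  (last char: '8')
  sorted[1] = 8$baobab  (last char: 'b')
  sorted[2] = ab8$baob  (last char: 'b')
  sorted[3] = aobab8$b  (last char: 'b')
  sorted[4] = b8$baoba  (last char: 'a')
  sorted[5] = bab8$bao  (last char: 'o')
  sorted[6] = baobab8$  (last char: '$')
  sorted[7] = obab8$ba  (last char: 'a')
Last column: 8bbbao$a
Original string S is at sorted index 6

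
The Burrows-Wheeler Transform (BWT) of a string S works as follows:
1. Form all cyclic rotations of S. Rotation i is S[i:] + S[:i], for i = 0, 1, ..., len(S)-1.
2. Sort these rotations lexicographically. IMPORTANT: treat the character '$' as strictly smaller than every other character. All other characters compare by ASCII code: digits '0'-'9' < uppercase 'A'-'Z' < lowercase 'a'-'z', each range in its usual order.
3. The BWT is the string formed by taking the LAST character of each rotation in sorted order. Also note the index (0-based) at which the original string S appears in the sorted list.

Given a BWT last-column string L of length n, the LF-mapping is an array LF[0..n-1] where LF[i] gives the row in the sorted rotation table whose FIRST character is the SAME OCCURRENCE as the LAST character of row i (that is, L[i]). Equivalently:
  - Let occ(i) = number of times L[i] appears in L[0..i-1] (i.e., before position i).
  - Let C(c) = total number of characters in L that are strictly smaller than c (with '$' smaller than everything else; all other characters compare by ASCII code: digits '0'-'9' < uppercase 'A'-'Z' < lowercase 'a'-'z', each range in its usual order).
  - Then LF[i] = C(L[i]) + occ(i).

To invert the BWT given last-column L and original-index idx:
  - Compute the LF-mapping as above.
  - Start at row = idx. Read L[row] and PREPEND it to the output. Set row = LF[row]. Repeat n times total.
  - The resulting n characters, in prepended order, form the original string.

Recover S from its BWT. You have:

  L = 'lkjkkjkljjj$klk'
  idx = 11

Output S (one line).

LF mapping: 12 6 1 7 8 2 9 13 3 4 5 0 10 14 11
Walk LF starting at row 11, prepending L[row]:
  step 1: row=11, L[11]='$', prepend. Next row=LF[11]=0
  step 2: row=0, L[0]='l', prepend. Next row=LF[0]=12
  step 3: row=12, L[12]='k', prepend. Next row=LF[12]=10
  step 4: row=10, L[10]='j', prepend. Next row=LF[10]=5
  step 5: row=5, L[5]='j', prepend. Next row=LF[5]=2
  step 6: row=2, L[2]='j', prepend. Next row=LF[2]=1
  step 7: row=1, L[1]='k', prepend. Next row=LF[1]=6
  step 8: row=6, L[6]='k', prepend. Next row=LF[6]=9
  step 9: row=9, L[9]='j', prepend. Next row=LF[9]=4
  step 10: row=4, L[4]='k', prepend. Next row=LF[4]=8
  step 11: row=8, L[8]='j', prepend. Next row=LF[8]=3
  step 12: row=3, L[3]='k', prepend. Next row=LF[3]=7
  step 13: row=7, L[7]='l', prepend. Next row=LF[7]=13
  step 14: row=13, L[13]='l', prepend. Next row=LF[13]=14
  step 15: row=14, L[14]='k', prepend. Next row=LF[14]=11
Reversed output: kllkjkjkkjjjkl$

Answer: kllkjkjkkjjjkl$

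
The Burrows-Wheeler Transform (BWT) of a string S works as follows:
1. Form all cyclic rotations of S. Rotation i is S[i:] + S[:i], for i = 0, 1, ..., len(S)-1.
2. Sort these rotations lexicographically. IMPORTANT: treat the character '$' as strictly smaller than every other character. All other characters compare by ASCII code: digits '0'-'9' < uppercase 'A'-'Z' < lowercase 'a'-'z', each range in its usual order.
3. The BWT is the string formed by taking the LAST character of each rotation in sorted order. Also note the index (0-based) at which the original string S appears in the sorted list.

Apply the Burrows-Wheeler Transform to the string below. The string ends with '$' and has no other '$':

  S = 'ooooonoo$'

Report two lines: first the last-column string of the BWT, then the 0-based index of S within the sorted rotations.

Answer: oooonooo$
8

Derivation:
All 9 rotations (rotation i = S[i:]+S[:i]):
  rot[0] = ooooonoo$
  rot[1] = oooonoo$o
  rot[2] = ooonoo$oo
  rot[3] = oonoo$ooo
  rot[4] = onoo$oooo
  rot[5] = noo$ooooo
  rot[6] = oo$ooooon
  rot[7] = o$ooooono
  rot[8] = $ooooonoo
Sorted (with $ < everything):
  sorted[0] = $ooooonoo  (last char: 'o')
  sorted[1] = noo$ooooo  (last char: 'o')
  sorted[2] = o$ooooono  (last char: 'o')
  sorted[3] = onoo$oooo  (last char: 'o')
  sorted[4] = oo$ooooon  (last char: 'n')
  sorted[5] = oonoo$ooo  (last char: 'o')
  sorted[6] = ooonoo$oo  (last char: 'o')
  sorted[7] = oooonoo$o  (last char: 'o')
  sorted[8] = ooooonoo$  (last char: '$')
Last column: oooonooo$
Original string S is at sorted index 8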